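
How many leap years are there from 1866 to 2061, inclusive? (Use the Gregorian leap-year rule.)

Multiples of 4 in [1866,2061]: 49.
Of those, multiples of 100: 2 (not leap unless ÷400).
Multiples of 400: 1.
Leap years = 49 − 2 + 1 = 48.

48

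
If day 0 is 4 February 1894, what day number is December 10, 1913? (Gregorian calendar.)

Feb 4, 1894 → Feb 4, 1895: 365 days.
Feb 4, 1895 → Feb 4, 1896: 365 days.
Feb 4, 1896 → Feb 4, 1897: 366 days (Feb 29, 1896 is in that span).
Feb 4, 1897 → Feb 4, 1898: 365 days.
Feb 4, 1898 → Feb 4, 1899: 365 days.
Feb 4, 1899 → Feb 4, 1900: 365 days.
Feb 4, 1900 → Feb 4, 1901: 365 days.
Feb 4, 1901 → Feb 4, 1902: 365 days.
Feb 4, 1902 → Feb 4, 1903: 365 days.
Feb 4, 1903 → Feb 4, 1904: 365 days.
Feb 4, 1904 → Feb 4, 1905: 366 days (Feb 29, 1904 is in that span).
Feb 4, 1905 → Feb 4, 1906: 365 days.
Feb 4, 1906 → Feb 4, 1907: 365 days.
Feb 4, 1907 → Feb 4, 1908: 365 days.
Feb 4, 1908 → Feb 4, 1909: 366 days (Feb 29, 1908 is in that span).
Feb 4, 1909 → Feb 4, 1910: 365 days.
Feb 4, 1910 → Feb 4, 1911: 365 days.
Feb 4, 1911 → Feb 4, 1912: 365 days.
Feb 4, 1912 → Feb 4, 1913: 366 days (Feb 29, 1912 is in that span).
Feb 4, 1913 → Mar 4, 1913: 28 days (February has 28).
Mar 4, 1913 → Apr 4, 1913: 31 days (March has 31).
Apr 4, 1913 → May 4, 1913: 30 days (April has 30).
May 4, 1913 → Jun 4, 1913: 31 days (May has 31).
Jun 4, 1913 → Jul 4, 1913: 30 days (June has 30).
Jul 4, 1913 → Aug 4, 1913: 31 days (July has 31).
Aug 4, 1913 → Sep 4, 1913: 31 days (August has 31).
Sep 4, 1913 → Oct 4, 1913: 30 days (September has 30).
Oct 4, 1913 → Nov 4, 1913: 31 days (October has 31).
Nov 4, 1913 → Dec 4, 1913: 30 days (November has 30).
Dec 4, 1913 → Dec 10, 1913: 6 days.
Total: 7248 days.

7248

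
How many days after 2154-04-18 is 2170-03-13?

Apr 18, 2154 → Apr 18, 2155: 365 days.
Apr 18, 2155 → Apr 18, 2156: 366 days (Feb 29, 2156 is in that span).
Apr 18, 2156 → Apr 18, 2157: 365 days.
Apr 18, 2157 → Apr 18, 2158: 365 days.
Apr 18, 2158 → Apr 18, 2159: 365 days.
Apr 18, 2159 → Apr 18, 2160: 366 days (Feb 29, 2160 is in that span).
Apr 18, 2160 → Apr 18, 2161: 365 days.
Apr 18, 2161 → Apr 18, 2162: 365 days.
Apr 18, 2162 → Apr 18, 2163: 365 days.
Apr 18, 2163 → Apr 18, 2164: 366 days (Feb 29, 2164 is in that span).
Apr 18, 2164 → Apr 18, 2165: 365 days.
Apr 18, 2165 → Apr 18, 2166: 365 days.
Apr 18, 2166 → Apr 18, 2167: 365 days.
Apr 18, 2167 → Apr 18, 2168: 366 days (Feb 29, 2168 is in that span).
Apr 18, 2168 → Apr 18, 2169: 365 days.
Apr 18, 2169 → May 18, 2169: 30 days (April has 30).
May 18, 2169 → Jun 18, 2169: 31 days (May has 31).
Jun 18, 2169 → Jul 18, 2169: 30 days (June has 30).
Jul 18, 2169 → Aug 18, 2169: 31 days (July has 31).
Aug 18, 2169 → Sep 18, 2169: 31 days (August has 31).
Sep 18, 2169 → Oct 18, 2169: 30 days (September has 30).
Oct 18, 2169 → Nov 18, 2169: 31 days (October has 31).
Nov 18, 2169 → Dec 18, 2169: 30 days (November has 30).
Dec 18, 2169 → Jan 18, 2170: 31 days (December has 31).
Jan 18, 2170 → Feb 18, 2170: 31 days (January has 31).
Feb 18, 2170 → Mar 13, 2170: 23 days.
Total: 5808 days.

5808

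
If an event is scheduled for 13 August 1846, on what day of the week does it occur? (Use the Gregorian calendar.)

Doomsday rule: the anchor day for the 1800s is Friday. For year 46: 46÷12 = 3 r 10, and 10÷4 = 2, so 3+10+2 = 15.
Friday + 15 ≡ Saturday — that's 1846's doomsday.
In August the doomsday date is Aug 8.
Aug 13 is 5 days after Aug 8; 5 mod 7 = 5, so Saturday + 5 = Thursday.

Thursday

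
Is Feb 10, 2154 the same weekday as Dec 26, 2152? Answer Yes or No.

No

From Dec 26, 2152 to Feb 10, 2154 is 411 days.
411 mod 7 = 5, so they are different weekdays.
(Dec 26, 2152 is a Tuesday; Feb 10, 2154 is a Sunday.)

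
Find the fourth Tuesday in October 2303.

October 27, 2303

October 1, 2303 is a Thursday.
The first Tuesday is therefore October 6 (5 days later).
The fourth Tuesday is 6 + 3×7 = October 27.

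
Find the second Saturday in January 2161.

January 1, 2161 is a Thursday.
The first Saturday is therefore January 3 (2 days later).
The second Saturday is 3 + 1×7 = January 10.

January 10, 2161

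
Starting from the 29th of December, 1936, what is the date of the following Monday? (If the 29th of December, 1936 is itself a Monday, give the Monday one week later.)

Dec 29, 1936 is a Tuesday.
From Tuesday to the next Monday is 6 days.
Dec 29, 1936 + 6 = Jan 4, 1937.

January 4, 1937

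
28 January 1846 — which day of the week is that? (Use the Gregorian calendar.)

Wednesday

Doomsday rule: the anchor day for the 1800s is Friday. For year 46: 46÷12 = 3 r 10, and 10÷4 = 2, so 3+10+2 = 15.
Friday + 15 ≡ Saturday — that's 1846's doomsday.
In January the doomsday date is Jan 3 (1846 is not a leap year).
Jan 28 is 25 days after Jan 3; 25 mod 7 = 4, so Saturday + 4 = Wednesday.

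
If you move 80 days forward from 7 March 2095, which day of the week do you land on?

Mar 7, 2095 is a Monday.
80 mod 7 = 3, so 80 days after a Monday is Monday + 3 = Thursday.

Thursday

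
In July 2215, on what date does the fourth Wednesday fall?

July 1, 2215 is a Saturday.
The first Wednesday is therefore July 5 (4 days later).
The fourth Wednesday is 5 + 3×7 = July 26.

July 26, 2215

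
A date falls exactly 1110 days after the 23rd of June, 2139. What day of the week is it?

Saturday

First find the weekday of Jun 23, 2139. Doomsday rule: the anchor day for the 2100s is Sunday. For year 39: 39÷12 = 3 r 3, and 3÷4 = 0, so 3+3+0 = 6.
Sunday + 6 ≡ Saturday — that's 2139's doomsday.
In June the doomsday date is Jun 6.
Jun 23 is 17 days after Jun 6; 17 mod 7 = 3, so Saturday + 3 = Tuesday.
1110 mod 7 = 4, so 1110 days after a Tuesday is Tuesday + 4 = Saturday.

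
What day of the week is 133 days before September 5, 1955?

Monday

Sep 5, 1955 is a Monday.
133 mod 7 = 0, so 133 days before a Monday is Monday − 0 = Monday.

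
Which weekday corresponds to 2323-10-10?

Doomsday rule: the anchor day for the 2300s is Wednesday. For year 23: 23÷12 = 1 r 11, and 11÷4 = 2, so 1+11+2 = 14.
Wednesday + 14 ≡ Wednesday — that's 2323's doomsday.
In October the doomsday date is Oct 10.
Oct 10 is the doomsday itself: Wednesday.

Wednesday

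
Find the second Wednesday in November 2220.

November 1, 2220 is a Wednesday.
The first Wednesday is therefore November 1 (same day).
The second Wednesday is 1 + 1×7 = November 8.

November 8, 2220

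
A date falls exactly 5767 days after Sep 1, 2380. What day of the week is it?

First find the weekday of Sep 1, 2380. Doomsday rule: the anchor day for the 2300s is Wednesday. For year 80: 80÷12 = 6 r 8, and 8÷4 = 2, so 6+8+2 = 16.
Wednesday + 16 ≡ Friday — that's 2380's doomsday.
In September the doomsday date is Sep 5.
Sep 1 is 4 days before Sep 5; 4 mod 7 = 4, so Friday − 4 = Monday.
5767 mod 7 = 6, so 5767 days after a Monday is Monday + 6 = Sunday.

Sunday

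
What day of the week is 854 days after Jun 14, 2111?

Sunday

Jun 14, 2111 is a Sunday.
854 mod 7 = 0, so 854 days after a Sunday is Sunday + 0 = Sunday.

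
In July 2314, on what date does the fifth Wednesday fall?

July 1, 2314 is a Wednesday.
The first Wednesday is therefore July 1 (same day).
The fifth Wednesday is 1 + 4×7 = July 29.

July 29, 2314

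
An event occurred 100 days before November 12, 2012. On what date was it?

August 4, 2012

−12 → Oct 31, 2012 (end of Oct, 31 days; 88 left).
−31 → Sep 30, 2012 (end of Sep, 30 days; 57 left).
−30 → Aug 31, 2012 (end of Aug, 31 days; 27 left).
−27 → Aug 4, 2012.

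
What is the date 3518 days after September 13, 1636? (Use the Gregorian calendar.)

+365 (one year) → Sep 13, 1637 (3153 left).
+365 (one year) → Sep 13, 1638 (2788 left).
+365 (one year) → Sep 13, 1639 (2423 left).
+366 (one year; includes Feb 29, 1640) → Sep 13, 1640 (2057 left).
+365 (one year) → Sep 13, 1641 (1692 left).
+365 (one year) → Sep 13, 1642 (1327 left).
+365 (one year) → Sep 13, 1643 (962 left).
+366 (one year; includes Feb 29, 1644) → Sep 13, 1644 (596 left).
+365 (one year) → Sep 13, 1645 (231 left).
Sep has 30 days: +18 → Oct 1, 1645 (213 left).
Oct has 31 days: +31 → Nov 1, 1645 (182 left).
Nov has 30 days: +30 → Dec 1, 1645 (152 left).
Dec has 31 days: +31 → Jan 1, 1646 (121 left).
Jan has 31 days: +31 → Feb 1, 1646 (90 left).
Feb has 28 days: +28 → Mar 1, 1646 (62 left).
Mar has 31 days: +31 → Apr 1, 1646 (31 left).
Apr has 30 days: +30 → May 1, 1646 (1 left).
+1 → May 2, 1646.

May 2, 1646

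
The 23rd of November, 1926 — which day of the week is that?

Tuesday

Doomsday rule: the anchor day for the 1900s is Wednesday. For year 26: 26÷12 = 2 r 2, and 2÷4 = 0, so 2+2+0 = 4.
Wednesday + 4 ≡ Sunday — that's 1926's doomsday.
In November the doomsday date is Nov 7.
Nov 23 is 16 days after Nov 7; 16 mod 7 = 2, so Sunday + 2 = Tuesday.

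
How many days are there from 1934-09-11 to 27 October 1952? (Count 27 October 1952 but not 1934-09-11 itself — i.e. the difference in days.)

Sep 11, 1934 → Sep 11, 1935: 365 days.
Sep 11, 1935 → Sep 11, 1936: 366 days (Feb 29, 1936 is in that span).
Sep 11, 1936 → Sep 11, 1937: 365 days.
Sep 11, 1937 → Sep 11, 1938: 365 days.
Sep 11, 1938 → Sep 11, 1939: 365 days.
Sep 11, 1939 → Sep 11, 1940: 366 days (Feb 29, 1940 is in that span).
Sep 11, 1940 → Sep 11, 1941: 365 days.
Sep 11, 1941 → Sep 11, 1942: 365 days.
Sep 11, 1942 → Sep 11, 1943: 365 days.
Sep 11, 1943 → Sep 11, 1944: 366 days (Feb 29, 1944 is in that span).
Sep 11, 1944 → Sep 11, 1945: 365 days.
Sep 11, 1945 → Sep 11, 1946: 365 days.
Sep 11, 1946 → Sep 11, 1947: 365 days.
Sep 11, 1947 → Sep 11, 1948: 366 days (Feb 29, 1948 is in that span).
Sep 11, 1948 → Sep 11, 1949: 365 days.
Sep 11, 1949 → Sep 11, 1950: 365 days.
Sep 11, 1950 → Sep 11, 1951: 365 days.
Sep 11, 1951 → Sep 11, 1952: 366 days (Feb 29, 1952 is in that span).
Sep 11, 1952 → Oct 11, 1952: 30 days (September has 30).
Oct 11, 1952 → Oct 27, 1952: 16 days.
Total: 6621 days.

6621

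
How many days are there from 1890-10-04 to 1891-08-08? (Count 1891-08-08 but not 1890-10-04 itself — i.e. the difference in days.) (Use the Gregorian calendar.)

308

Oct 4, 1890 → Nov 4, 1890: 31 days (October has 31).
Nov 4, 1890 → Dec 4, 1890: 30 days (November has 30).
Dec 4, 1890 → Jan 4, 1891: 31 days (December has 31).
Jan 4, 1891 → Feb 4, 1891: 31 days (January has 31).
Feb 4, 1891 → Mar 4, 1891: 28 days (February has 28).
Mar 4, 1891 → Apr 4, 1891: 31 days (March has 31).
Apr 4, 1891 → May 4, 1891: 30 days (April has 30).
May 4, 1891 → Jun 4, 1891: 31 days (May has 31).
Jun 4, 1891 → Jul 4, 1891: 30 days (June has 30).
Jul 4, 1891 → Aug 4, 1891: 31 days (July has 31).
Aug 4, 1891 → Aug 8, 1891: 4 days.
Total: 308 days.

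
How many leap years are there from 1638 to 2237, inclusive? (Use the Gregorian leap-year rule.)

145

Multiples of 4 in [1638,2237]: 150.
Of those, multiples of 100: 6 (not leap unless ÷400).
Multiples of 400: 1.
Leap years = 150 − 6 + 1 = 145.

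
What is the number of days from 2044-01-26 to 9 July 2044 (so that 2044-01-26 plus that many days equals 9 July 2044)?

165

Jan 26, 2044 → Feb 26, 2044: 31 days (January has 31).
Feb 26, 2044 → Mar 26, 2044: 29 days (February has 29).
Mar 26, 2044 → Apr 26, 2044: 31 days (March has 31).
Apr 26, 2044 → May 26, 2044: 30 days (April has 30).
May 26, 2044 → Jun 26, 2044: 31 days (May has 31).
Jun 26, 2044 → Jul 9, 2044: 13 days.
Total: 165 days.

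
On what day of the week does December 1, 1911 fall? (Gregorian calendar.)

Friday

Doomsday rule: the anchor day for the 1900s is Wednesday. For year 11: 11÷12 = 0 r 11, and 11÷4 = 2, so 0+11+2 = 13.
Wednesday + 13 ≡ Tuesday — that's 1911's doomsday.
In December the doomsday date is Dec 12.
Dec 1 is 11 days before Dec 12; 11 mod 7 = 4, so Tuesday − 4 = Friday.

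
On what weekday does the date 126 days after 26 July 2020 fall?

First find the weekday of Jul 26, 2020. Doomsday rule: the anchor day for the 2000s is Tuesday. For year 20: 20÷12 = 1 r 8, and 8÷4 = 2, so 1+8+2 = 11.
Tuesday + 11 ≡ Saturday — that's 2020's doomsday.
In July the doomsday date is Jul 11.
Jul 26 is 15 days after Jul 11; 15 mod 7 = 1, so Saturday + 1 = Sunday.
126 mod 7 = 0, so 126 days after a Sunday is Sunday + 0 = Sunday.

Sunday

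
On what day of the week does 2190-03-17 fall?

Wednesday

Doomsday rule: the anchor day for the 2100s is Sunday. For year 90: 90÷12 = 7 r 6, and 6÷4 = 1, so 7+6+1 = 14.
Sunday + 14 ≡ Sunday — that's 2190's doomsday.
In March the doomsday date is Mar 14.
Mar 17 is 3 days after Mar 14; 3 mod 7 = 3, so Sunday + 3 = Wednesday.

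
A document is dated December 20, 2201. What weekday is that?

Sunday

Doomsday rule: the anchor day for the 2200s is Friday. For year 01: 1÷12 = 0 r 1, and 1÷4 = 0, so 0+1+0 = 1.
Friday + 1 ≡ Saturday — that's 2201's doomsday.
In December the doomsday date is Dec 12.
Dec 20 is 8 days after Dec 12; 8 mod 7 = 1, so Saturday + 1 = Sunday.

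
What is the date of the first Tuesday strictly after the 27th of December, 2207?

December 29, 2207

Dec 27, 2207 is a Sunday.
From Sunday to the next Tuesday is 2 days.
Dec 27, 2207 + 2 = Dec 29, 2207.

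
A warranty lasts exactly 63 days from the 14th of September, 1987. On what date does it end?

Sep has 30 days: +17 → Oct 1, 1987 (46 left).
Oct has 31 days: +31 → Nov 1, 1987 (15 left).
+15 → Nov 16, 1987.

November 16, 1987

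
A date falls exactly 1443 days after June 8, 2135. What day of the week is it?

Thursday

Jun 8, 2135 is a Wednesday.
1443 mod 7 = 1, so 1443 days after a Wednesday is Wednesday + 1 = Thursday.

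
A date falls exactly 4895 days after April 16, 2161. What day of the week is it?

First find the weekday of Apr 16, 2161. Doomsday rule: the anchor day for the 2100s is Sunday. For year 61: 61÷12 = 5 r 1, and 1÷4 = 0, so 5+1+0 = 6.
Sunday + 6 ≡ Saturday — that's 2161's doomsday.
In April the doomsday date is Apr 4.
Apr 16 is 12 days after Apr 4; 12 mod 7 = 5, so Saturday + 5 = Thursday.
4895 mod 7 = 2, so 4895 days after a Thursday is Thursday + 2 = Saturday.

Saturday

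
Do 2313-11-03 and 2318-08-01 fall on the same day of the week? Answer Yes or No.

No

From Nov 3, 2313 to Aug 1, 2318 is 1732 days.
1732 mod 7 = 3, so they are different weekdays.
(Nov 3, 2313 is a Monday; Aug 1, 2318 is a Thursday.)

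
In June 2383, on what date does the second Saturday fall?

June 11, 2383

June 1, 2383 is a Wednesday.
The first Saturday is therefore June 4 (3 days later).
The second Saturday is 4 + 1×7 = June 11.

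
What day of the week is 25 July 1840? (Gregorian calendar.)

Saturday

January 1, 1840 is a Wednesday.
Jan 1, 1840 → Feb 1, 1840: 31 days (January has 31).
Feb 1, 1840 → Mar 1, 1840: 29 days (February has 29).
Mar 1, 1840 → Apr 1, 1840: 31 days (March has 31).
Apr 1, 1840 → May 1, 1840: 30 days (April has 30).
May 1, 1840 → Jun 1, 1840: 31 days (May has 31).
Jun 1, 1840 → Jul 1, 1840: 30 days (June has 30).
Jul 1, 1840 → Jul 25, 1840: 24 days.
Total: 206 days.
206 mod 7 = 3, so Wednesday + 3 = Saturday.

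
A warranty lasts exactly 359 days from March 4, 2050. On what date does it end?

Mar has 31 days: +28 → Apr 1, 2050 (331 left).
Apr has 30 days: +30 → May 1, 2050 (301 left).
May has 31 days: +31 → Jun 1, 2050 (270 left).
Jun has 30 days: +30 → Jul 1, 2050 (240 left).
Jul has 31 days: +31 → Aug 1, 2050 (209 left).
Aug has 31 days: +31 → Sep 1, 2050 (178 left).
Sep has 30 days: +30 → Oct 1, 2050 (148 left).
Oct has 31 days: +31 → Nov 1, 2050 (117 left).
Nov has 30 days: +30 → Dec 1, 2050 (87 left).
Dec has 31 days: +31 → Jan 1, 2051 (56 left).
Jan has 31 days: +31 → Feb 1, 2051 (25 left).
+25 → Feb 26, 2051.

February 26, 2051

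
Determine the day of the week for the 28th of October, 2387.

Doomsday rule: the anchor day for the 2300s is Wednesday. For year 87: 87÷12 = 7 r 3, and 3÷4 = 0, so 7+3+0 = 10.
Wednesday + 10 ≡ Saturday — that's 2387's doomsday.
In October the doomsday date is Oct 10.
Oct 28 is 18 days after Oct 10; 18 mod 7 = 4, so Saturday + 4 = Wednesday.

Wednesday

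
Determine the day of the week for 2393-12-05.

Sunday

Doomsday rule: the anchor day for the 2300s is Wednesday. For year 93: 93÷12 = 7 r 9, and 9÷4 = 2, so 7+9+2 = 18.
Wednesday + 18 ≡ Sunday — that's 2393's doomsday.
In December the doomsday date is Dec 12.
Dec 5 is 7 days before Dec 12; 7 mod 7 = 0, so Sunday − 0 = Sunday.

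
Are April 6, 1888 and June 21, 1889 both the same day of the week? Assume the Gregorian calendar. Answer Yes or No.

Yes

From Apr 6, 1888 to Jun 21, 1889 is 441 days.
441 mod 7 = 0, so they are the same weekday.
(Apr 6, 1888 is a Friday; Jun 21, 1889 is a Friday.)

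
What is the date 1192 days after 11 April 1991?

July 16, 1994

+366 (one year; includes Feb 29, 1992) → Apr 11, 1992 (826 left).
+365 (one year) → Apr 11, 1993 (461 left).
+365 (one year) → Apr 11, 1994 (96 left).
Apr has 30 days: +20 → May 1, 1994 (76 left).
May has 31 days: +31 → Jun 1, 1994 (45 left).
Jun has 30 days: +30 → Jul 1, 1994 (15 left).
+15 → Jul 16, 1994.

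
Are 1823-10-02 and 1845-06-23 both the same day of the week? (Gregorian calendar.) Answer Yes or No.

No

From Oct 2, 1823 to Jun 23, 1845 is 7935 days.
7935 mod 7 = 4, so they are different weekdays.
(Oct 2, 1823 is a Thursday; Jun 23, 1845 is a Monday.)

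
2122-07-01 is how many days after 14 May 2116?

2239

May 14, 2116 → May 14, 2117: 365 days.
May 14, 2117 → May 14, 2118: 365 days.
May 14, 2118 → May 14, 2119: 365 days.
May 14, 2119 → May 14, 2120: 366 days (Feb 29, 2120 is in that span).
May 14, 2120 → May 14, 2121: 365 days.
May 14, 2121 → May 14, 2122: 365 days.
May 14, 2122 → Jun 14, 2122: 31 days (May has 31).
Jun 14, 2122 → Jul 1, 2122: 17 days.
Total: 2239 days.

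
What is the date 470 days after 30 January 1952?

May 14, 1953

+366 (one year; includes Feb 29, 1952) → Jan 30, 1953 (104 left).
Jan has 31 days: +2 → Feb 1, 1953 (102 left).
Feb has 28 days: +28 → Mar 1, 1953 (74 left).
Mar has 31 days: +31 → Apr 1, 1953 (43 left).
Apr has 30 days: +30 → May 1, 1953 (13 left).
+13 → May 14, 1953.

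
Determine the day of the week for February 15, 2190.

Monday

Doomsday rule: the anchor day for the 2100s is Sunday. For year 90: 90÷12 = 7 r 6, and 6÷4 = 1, so 7+6+1 = 14.
Sunday + 14 ≡ Sunday — that's 2190's doomsday.
In February the doomsday date is Feb 28 (2190 is not a leap year).
Feb 15 is 13 days before Feb 28; 13 mod 7 = 6, so Sunday − 6 = Monday.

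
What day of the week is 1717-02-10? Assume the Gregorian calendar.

Doomsday rule: the anchor day for the 1700s is Sunday. For year 17: 17÷12 = 1 r 5, and 5÷4 = 1, so 1+5+1 = 7.
Sunday + 7 ≡ Sunday — that's 1717's doomsday.
In February the doomsday date is Feb 28 (1717 is not a leap year).
Feb 10 is 18 days before Feb 28; 18 mod 7 = 4, so Sunday − 4 = Wednesday.

Wednesday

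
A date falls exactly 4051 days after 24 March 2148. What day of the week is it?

Friday

First find the weekday of Mar 24, 2148. Doomsday rule: the anchor day for the 2100s is Sunday. For year 48: 48÷12 = 4 r 0, and 0÷4 = 0, so 4+0+0 = 4.
Sunday + 4 ≡ Thursday — that's 2148's doomsday.
In March the doomsday date is Mar 14.
Mar 24 is 10 days after Mar 14; 10 mod 7 = 3, so Thursday + 3 = Sunday.
4051 mod 7 = 5, so 4051 days after a Sunday is Sunday + 5 = Friday.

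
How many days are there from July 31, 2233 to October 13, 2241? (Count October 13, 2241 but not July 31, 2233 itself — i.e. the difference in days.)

2996

Jul 31, 2233 → Jul 31, 2234: 365 days.
Jul 31, 2234 → Jul 31, 2235: 365 days.
Jul 31, 2235 → Jul 31, 2236: 366 days (Feb 29, 2236 is in that span).
Jul 31, 2236 → Jul 31, 2237: 365 days.
Jul 31, 2237 → Jul 31, 2238: 365 days.
Jul 31, 2238 → Jul 31, 2239: 365 days.
Jul 31, 2239 → Jul 31, 2240: 366 days (Feb 29, 2240 is in that span).
Jul 31, 2240 → Jul 31, 2241: 365 days.
Jul 31, 2241 → Aug 31, 2241: 31 days (July has 31).
Aug 31, 2241 → Sep 30, 2241: 30 days (August has 31).
Sep 30, 2241 → Oct 13, 2241: 13 days.
Total: 2996 days.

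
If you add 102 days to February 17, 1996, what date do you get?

Feb has 29 days: +13 → Mar 1, 1996 (89 left).
Mar has 31 days: +31 → Apr 1, 1996 (58 left).
Apr has 30 days: +30 → May 1, 1996 (28 left).
+28 → May 29, 1996.

May 29, 1996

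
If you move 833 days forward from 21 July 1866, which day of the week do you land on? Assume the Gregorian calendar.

Jul 21, 1866 is a Saturday.
833 mod 7 = 0, so 833 days after a Saturday is Saturday + 0 = Saturday.

Saturday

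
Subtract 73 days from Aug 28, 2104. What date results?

−28 → Jul 31, 2104 (end of Jul, 31 days; 45 left).
−31 → Jun 30, 2104 (end of Jun, 30 days; 14 left).
−14 → Jun 16, 2104.

June 16, 2104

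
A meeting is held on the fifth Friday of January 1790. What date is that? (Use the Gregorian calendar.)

January 29, 1790

January 1, 1790 is a Friday.
The first Friday is therefore January 1 (same day).
The fifth Friday is 1 + 4×7 = January 29.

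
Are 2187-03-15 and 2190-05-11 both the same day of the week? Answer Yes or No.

From Mar 15, 2187 to May 11, 2190 is 1153 days.
1153 mod 7 = 5, so they are different weekdays.
(Mar 15, 2187 is a Thursday; May 11, 2190 is a Tuesday.)

No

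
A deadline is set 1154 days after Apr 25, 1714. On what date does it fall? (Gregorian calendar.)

+365 (one year) → Apr 25, 1715 (789 left).
+366 (one year; includes Feb 29, 1716) → Apr 25, 1716 (423 left).
+365 (one year) → Apr 25, 1717 (58 left).
Apr has 30 days: +6 → May 1, 1717 (52 left).
May has 31 days: +31 → Jun 1, 1717 (21 left).
+21 → Jun 22, 1717.

June 22, 1717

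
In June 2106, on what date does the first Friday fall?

June 1, 2106 is a Tuesday.
The first Friday is therefore June 4 (3 days later).

June 4, 2106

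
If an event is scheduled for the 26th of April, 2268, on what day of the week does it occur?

Sunday

Doomsday rule: the anchor day for the 2200s is Friday. For year 68: 68÷12 = 5 r 8, and 8÷4 = 2, so 5+8+2 = 15.
Friday + 15 ≡ Saturday — that's 2268's doomsday.
In April the doomsday date is Apr 4.
Apr 26 is 22 days after Apr 4; 22 mod 7 = 1, so Saturday + 1 = Sunday.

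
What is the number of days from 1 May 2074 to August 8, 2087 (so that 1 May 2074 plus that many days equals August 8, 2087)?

May 1, 2074 → May 1, 2075: 365 days.
May 1, 2075 → May 1, 2076: 366 days (Feb 29, 2076 is in that span).
May 1, 2076 → May 1, 2077: 365 days.
May 1, 2077 → May 1, 2078: 365 days.
May 1, 2078 → May 1, 2079: 365 days.
May 1, 2079 → May 1, 2080: 366 days (Feb 29, 2080 is in that span).
May 1, 2080 → May 1, 2081: 365 days.
May 1, 2081 → May 1, 2082: 365 days.
May 1, 2082 → May 1, 2083: 365 days.
May 1, 2083 → May 1, 2084: 366 days (Feb 29, 2084 is in that span).
May 1, 2084 → May 1, 2085: 365 days.
May 1, 2085 → May 1, 2086: 365 days.
May 1, 2086 → May 1, 2087: 365 days.
May 1, 2087 → Jun 1, 2087: 31 days (May has 31).
Jun 1, 2087 → Jul 1, 2087: 30 days (June has 30).
Jul 1, 2087 → Aug 1, 2087: 31 days (July has 31).
Aug 1, 2087 → Aug 8, 2087: 7 days.
Total: 4847 days.

4847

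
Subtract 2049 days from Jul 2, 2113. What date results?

November 22, 2107

−365 (one year) → Jul 2, 2112 (1684 left).
−366 (one year; includes Feb 29, 2112) → Jul 2, 2111 (1318 left).
−365 (one year) → Jul 2, 2110 (953 left).
−365 (one year) → Jul 2, 2109 (588 left).
−365 (one year) → Jul 2, 2108 (223 left).
−2 → Jun 30, 2108 (end of Jun, 30 days; 221 left).
−30 → May 31, 2108 (end of May, 31 days; 191 left).
−31 → Apr 30, 2108 (end of Apr, 30 days; 160 left).
−30 → Mar 31, 2108 (end of Mar, 31 days; 130 left).
−31 → Feb 29, 2108 (end of Feb, 29 days; 99 left).
−29 → Jan 31, 2108 (end of Jan, 31 days; 70 left).
−31 → Dec 31, 2107 (end of Dec, 31 days; 39 left).
−31 → Nov 30, 2107 (end of Nov, 30 days; 8 left).
−8 → Nov 22, 2107.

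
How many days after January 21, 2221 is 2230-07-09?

3456

Jan 21, 2221 → Jan 21, 2222: 365 days.
Jan 21, 2222 → Jan 21, 2223: 365 days.
Jan 21, 2223 → Jan 21, 2224: 365 days.
Jan 21, 2224 → Jan 21, 2225: 366 days (Feb 29, 2224 is in that span).
Jan 21, 2225 → Jan 21, 2226: 365 days.
Jan 21, 2226 → Jan 21, 2227: 365 days.
Jan 21, 2227 → Jan 21, 2228: 365 days.
Jan 21, 2228 → Jan 21, 2229: 366 days (Feb 29, 2228 is in that span).
Jan 21, 2229 → Jan 21, 2230: 365 days.
Jan 21, 2230 → Feb 21, 2230: 31 days (January has 31).
Feb 21, 2230 → Mar 21, 2230: 28 days (February has 28).
Mar 21, 2230 → Apr 21, 2230: 31 days (March has 31).
Apr 21, 2230 → May 21, 2230: 30 days (April has 30).
May 21, 2230 → Jun 21, 2230: 31 days (May has 31).
Jun 21, 2230 → Jul 9, 2230: 18 days.
Total: 3456 days.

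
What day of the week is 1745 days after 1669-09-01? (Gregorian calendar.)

Tuesday

Sep 1, 1669 is a Sunday.
1745 mod 7 = 2, so 1745 days after a Sunday is Sunday + 2 = Tuesday.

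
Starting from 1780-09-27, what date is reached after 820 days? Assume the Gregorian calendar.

December 26, 1782

+365 (one year) → Sep 27, 1781 (455 left).
+365 (one year) → Sep 27, 1782 (90 left).
Sep has 30 days: +4 → Oct 1, 1782 (86 left).
Oct has 31 days: +31 → Nov 1, 1782 (55 left).
Nov has 30 days: +30 → Dec 1, 1782 (25 left).
+25 → Dec 26, 1782.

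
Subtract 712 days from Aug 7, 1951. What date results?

August 25, 1949

−365 (one year) → Aug 7, 1950 (347 left).
−7 → Jul 31, 1950 (end of Jul, 31 days; 340 left).
−31 → Jun 30, 1950 (end of Jun, 30 days; 309 left).
−30 → May 31, 1950 (end of May, 31 days; 279 left).
−31 → Apr 30, 1950 (end of Apr, 30 days; 248 left).
−30 → Mar 31, 1950 (end of Mar, 31 days; 218 left).
−31 → Feb 28, 1950 (end of Feb, 28 days; 187 left).
−28 → Jan 31, 1950 (end of Jan, 31 days; 159 left).
−31 → Dec 31, 1949 (end of Dec, 31 days; 128 left).
−31 → Nov 30, 1949 (end of Nov, 30 days; 97 left).
−30 → Oct 31, 1949 (end of Oct, 31 days; 67 left).
−31 → Sep 30, 1949 (end of Sep, 30 days; 36 left).
−30 → Aug 31, 1949 (end of Aug, 31 days; 6 left).
−6 → Aug 25, 1949.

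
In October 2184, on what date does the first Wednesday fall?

October 1, 2184 is a Friday.
The first Wednesday is therefore October 6 (5 days later).

October 6, 2184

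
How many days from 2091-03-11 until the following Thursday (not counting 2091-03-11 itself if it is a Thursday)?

Mar 11, 2091 is a Sunday.
From Sunday to the next Thursday is 4 days.

4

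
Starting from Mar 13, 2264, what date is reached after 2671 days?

July 6, 2271

+365 (one year) → Mar 13, 2265 (2306 left).
+365 (one year) → Mar 13, 2266 (1941 left).
+365 (one year) → Mar 13, 2267 (1576 left).
+366 (one year; includes Feb 29, 2268) → Mar 13, 2268 (1210 left).
+365 (one year) → Mar 13, 2269 (845 left).
+365 (one year) → Mar 13, 2270 (480 left).
+365 (one year) → Mar 13, 2271 (115 left).
Mar has 31 days: +19 → Apr 1, 2271 (96 left).
Apr has 30 days: +30 → May 1, 2271 (66 left).
May has 31 days: +31 → Jun 1, 2271 (35 left).
Jun has 30 days: +30 → Jul 1, 2271 (5 left).
+5 → Jul 6, 2271.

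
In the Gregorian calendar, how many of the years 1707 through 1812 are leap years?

Multiples of 4 in [1707,1812]: 27.
Of those, multiples of 100: 1 (not leap unless ÷400).
Multiples of 400: 0.
Leap years = 27 − 1 + 0 = 26.

26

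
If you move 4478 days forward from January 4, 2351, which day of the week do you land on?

Tuesday

Jan 4, 2351 is a Thursday.
4478 mod 7 = 5, so 4478 days after a Thursday is Thursday + 5 = Tuesday.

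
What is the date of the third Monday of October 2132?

October 1, 2132 is a Wednesday.
The first Monday is therefore October 6 (5 days later).
The third Monday is 6 + 2×7 = October 20.

October 20, 2132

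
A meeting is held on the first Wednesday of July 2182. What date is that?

July 3, 2182

July 1, 2182 is a Monday.
The first Wednesday is therefore July 3 (2 days later).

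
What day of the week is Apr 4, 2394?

Monday

Doomsday rule: the anchor day for the 2300s is Wednesday. For year 94: 94÷12 = 7 r 10, and 10÷4 = 2, so 7+10+2 = 19.
Wednesday + 19 ≡ Monday — that's 2394's doomsday.
In April the doomsday date is Apr 4.
Apr 4 is the doomsday itself: Monday.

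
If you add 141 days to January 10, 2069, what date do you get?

Jan has 31 days: +22 → Feb 1, 2069 (119 left).
Feb has 28 days: +28 → Mar 1, 2069 (91 left).
Mar has 31 days: +31 → Apr 1, 2069 (60 left).
Apr has 30 days: +30 → May 1, 2069 (30 left).
+30 → May 31, 2069.

May 31, 2069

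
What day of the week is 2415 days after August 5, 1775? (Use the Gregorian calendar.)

Aug 5, 1775 is a Saturday.
2415 mod 7 = 0, so 2415 days after a Saturday is Saturday + 0 = Saturday.

Saturday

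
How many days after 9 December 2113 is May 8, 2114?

Dec 9, 2113 → Jan 9, 2114: 31 days (December has 31).
Jan 9, 2114 → Feb 9, 2114: 31 days (January has 31).
Feb 9, 2114 → Mar 9, 2114: 28 days (February has 28).
Mar 9, 2114 → Apr 9, 2114: 31 days (March has 31).
Apr 9, 2114 → May 8, 2114: 29 days.
Total: 150 days.

150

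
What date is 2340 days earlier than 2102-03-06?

−365 (one year) → Mar 6, 2101 (1975 left).
−365 (one year) → Mar 6, 2100 (1610 left).
−365 (one year) → Mar 6, 2099 (1245 left).
−365 (one year) → Mar 6, 2098 (880 left).
−365 (one year) → Mar 6, 2097 (515 left).
−365 (one year) → Mar 6, 2096 (150 left).
−6 → Feb 29, 2096 (end of Feb, 29 days; 144 left).
−29 → Jan 31, 2096 (end of Jan, 31 days; 115 left).
−31 → Dec 31, 2095 (end of Dec, 31 days; 84 left).
−31 → Nov 30, 2095 (end of Nov, 30 days; 53 left).
−30 → Oct 31, 2095 (end of Oct, 31 days; 23 left).
−23 → Oct 8, 2095.

October 8, 2095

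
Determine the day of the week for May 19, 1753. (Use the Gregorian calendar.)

Doomsday rule: the anchor day for the 1700s is Sunday. For year 53: 53÷12 = 4 r 5, and 5÷4 = 1, so 4+5+1 = 10.
Sunday + 10 ≡ Wednesday — that's 1753's doomsday.
In May the doomsday date is May 9.
May 19 is 10 days after May 9; 10 mod 7 = 3, so Wednesday + 3 = Saturday.

Saturday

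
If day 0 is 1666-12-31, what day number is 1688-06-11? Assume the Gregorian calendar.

Dec 31, 1666 → Dec 31, 1667: 365 days.
Dec 31, 1667 → Dec 31, 1668: 366 days (Feb 29, 1668 is in that span).
Dec 31, 1668 → Dec 31, 1669: 365 days.
Dec 31, 1669 → Dec 31, 1670: 365 days.
Dec 31, 1670 → Dec 31, 1671: 365 days.
Dec 31, 1671 → Dec 31, 1672: 366 days (Feb 29, 1672 is in that span).
Dec 31, 1672 → Dec 31, 1673: 365 days.
Dec 31, 1673 → Dec 31, 1674: 365 days.
Dec 31, 1674 → Dec 31, 1675: 365 days.
Dec 31, 1675 → Dec 31, 1676: 366 days (Feb 29, 1676 is in that span).
Dec 31, 1676 → Dec 31, 1677: 365 days.
Dec 31, 1677 → Dec 31, 1678: 365 days.
Dec 31, 1678 → Dec 31, 1679: 365 days.
Dec 31, 1679 → Dec 31, 1680: 366 days (Feb 29, 1680 is in that span).
Dec 31, 1680 → Dec 31, 1681: 365 days.
Dec 31, 1681 → Dec 31, 1682: 365 days.
Dec 31, 1682 → Dec 31, 1683: 365 days.
Dec 31, 1683 → Dec 31, 1684: 366 days (Feb 29, 1684 is in that span).
Dec 31, 1684 → Dec 31, 1685: 365 days.
Dec 31, 1685 → Dec 31, 1686: 365 days.
Dec 31, 1686 → Dec 31, 1687: 365 days.
Dec 31, 1687 → Jan 31, 1688: 31 days (December has 31).
Jan 31, 1688 → Feb 29, 1688: 29 days (January has 31).
Feb 29, 1688 → Mar 29, 1688: 29 days (February has 29).
Mar 29, 1688 → Apr 29, 1688: 31 days (March has 31).
Apr 29, 1688 → May 29, 1688: 30 days (April has 30).
May 29, 1688 → Jun 11, 1688: 13 days.
Total: 7833 days.

7833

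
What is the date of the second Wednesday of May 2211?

May 1, 2211 is a Wednesday.
The first Wednesday is therefore May 1 (same day).
The second Wednesday is 1 + 1×7 = May 8.

May 8, 2211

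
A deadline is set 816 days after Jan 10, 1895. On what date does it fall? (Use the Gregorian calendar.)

+365 (one year) → Jan 10, 1896 (451 left).
+366 (one year; includes Feb 29, 1896) → Jan 10, 1897 (85 left).
Jan has 31 days: +22 → Feb 1, 1897 (63 left).
Feb has 28 days: +28 → Mar 1, 1897 (35 left).
Mar has 31 days: +31 → Apr 1, 1897 (4 left).
+4 → Apr 5, 1897.

April 5, 1897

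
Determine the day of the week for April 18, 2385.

Doomsday rule: the anchor day for the 2300s is Wednesday. For year 85: 85÷12 = 7 r 1, and 1÷4 = 0, so 7+1+0 = 8.
Wednesday + 8 ≡ Thursday — that's 2385's doomsday.
In April the doomsday date is Apr 4.
Apr 18 is 14 days after Apr 4; 14 mod 7 = 0, so Thursday + 0 = Thursday.

Thursday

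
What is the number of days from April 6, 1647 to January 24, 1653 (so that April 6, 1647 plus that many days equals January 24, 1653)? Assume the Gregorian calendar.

Apr 6, 1647 → Apr 6, 1648: 366 days (Feb 29, 1648 is in that span).
Apr 6, 1648 → Apr 6, 1649: 365 days.
Apr 6, 1649 → Apr 6, 1650: 365 days.
Apr 6, 1650 → Apr 6, 1651: 365 days.
Apr 6, 1651 → Apr 6, 1652: 366 days (Feb 29, 1652 is in that span).
Apr 6, 1652 → May 6, 1652: 30 days (April has 30).
May 6, 1652 → Jun 6, 1652: 31 days (May has 31).
Jun 6, 1652 → Jul 6, 1652: 30 days (June has 30).
Jul 6, 1652 → Aug 6, 1652: 31 days (July has 31).
Aug 6, 1652 → Sep 6, 1652: 31 days (August has 31).
Sep 6, 1652 → Oct 6, 1652: 30 days (September has 30).
Oct 6, 1652 → Nov 6, 1652: 31 days (October has 31).
Nov 6, 1652 → Dec 6, 1652: 30 days (November has 30).
Dec 6, 1652 → Jan 6, 1653: 31 days (December has 31).
Jan 6, 1653 → Jan 24, 1653: 18 days.
Total: 2120 days.

2120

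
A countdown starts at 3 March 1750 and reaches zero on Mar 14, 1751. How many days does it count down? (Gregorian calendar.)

376

Mar 3, 1750 → Apr 3, 1750: 31 days (March has 31).
Apr 3, 1750 → May 3, 1750: 30 days (April has 30).
May 3, 1750 → Jun 3, 1750: 31 days (May has 31).
Jun 3, 1750 → Jul 3, 1750: 30 days (June has 30).
Jul 3, 1750 → Aug 3, 1750: 31 days (July has 31).
Aug 3, 1750 → Sep 3, 1750: 31 days (August has 31).
Sep 3, 1750 → Oct 3, 1750: 30 days (September has 30).
Oct 3, 1750 → Nov 3, 1750: 31 days (October has 31).
Nov 3, 1750 → Dec 3, 1750: 30 days (November has 30).
Dec 3, 1750 → Jan 3, 1751: 31 days (December has 31).
Jan 3, 1751 → Feb 3, 1751: 31 days (January has 31).
Feb 3, 1751 → Mar 3, 1751: 28 days (February has 28).
Mar 3, 1751 → Mar 14, 1751: 11 days.
Total: 376 days.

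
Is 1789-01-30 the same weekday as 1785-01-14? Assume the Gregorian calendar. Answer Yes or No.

Yes

From Jan 14, 1785 to Jan 30, 1789 is 1477 days.
1477 mod 7 = 0, so they are the same weekday.
(Jan 14, 1785 is a Friday; Jan 30, 1789 is a Friday.)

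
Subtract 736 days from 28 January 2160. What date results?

−365 (one year) → Jan 28, 2159 (371 left).
−28 → Dec 31, 2158 (end of Dec, 31 days; 343 left).
−31 → Nov 30, 2158 (end of Nov, 30 days; 312 left).
−30 → Oct 31, 2158 (end of Oct, 31 days; 282 left).
−31 → Sep 30, 2158 (end of Sep, 30 days; 251 left).
−30 → Aug 31, 2158 (end of Aug, 31 days; 221 left).
−31 → Jul 31, 2158 (end of Jul, 31 days; 190 left).
−31 → Jun 30, 2158 (end of Jun, 30 days; 159 left).
−30 → May 31, 2158 (end of May, 31 days; 129 left).
−31 → Apr 30, 2158 (end of Apr, 30 days; 98 left).
−30 → Mar 31, 2158 (end of Mar, 31 days; 68 left).
−31 → Feb 28, 2158 (end of Feb, 28 days; 37 left).
−28 → Jan 31, 2158 (end of Jan, 31 days; 9 left).
−9 → Jan 22, 2158.

January 22, 2158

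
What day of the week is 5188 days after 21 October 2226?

Sunday

Oct 21, 2226 is a Saturday.
5188 mod 7 = 1, so 5188 days after a Saturday is Saturday + 1 = Sunday.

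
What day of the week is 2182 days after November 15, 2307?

Wednesday

First find the weekday of Nov 15, 2307. Doomsday rule: the anchor day for the 2300s is Wednesday. For year 07: 7÷12 = 0 r 7, and 7÷4 = 1, so 0+7+1 = 8.
Wednesday + 8 ≡ Thursday — that's 2307's doomsday.
In November the doomsday date is Nov 7.
Nov 15 is 8 days after Nov 7; 8 mod 7 = 1, so Thursday + 1 = Friday.
2182 mod 7 = 5, so 2182 days after a Friday is Friday + 5 = Wednesday.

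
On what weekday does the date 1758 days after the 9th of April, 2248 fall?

Monday

Apr 9, 2248 is a Sunday.
1758 mod 7 = 1, so 1758 days after a Sunday is Sunday + 1 = Monday.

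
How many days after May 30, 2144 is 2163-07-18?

May 30, 2144 → May 30, 2145: 365 days.
May 30, 2145 → May 30, 2146: 365 days.
May 30, 2146 → May 30, 2147: 365 days.
May 30, 2147 → May 30, 2148: 366 days (Feb 29, 2148 is in that span).
May 30, 2148 → May 30, 2149: 365 days.
May 30, 2149 → May 30, 2150: 365 days.
May 30, 2150 → May 30, 2151: 365 days.
May 30, 2151 → May 30, 2152: 366 days (Feb 29, 2152 is in that span).
May 30, 2152 → May 30, 2153: 365 days.
May 30, 2153 → May 30, 2154: 365 days.
May 30, 2154 → May 30, 2155: 365 days.
May 30, 2155 → May 30, 2156: 366 days (Feb 29, 2156 is in that span).
May 30, 2156 → May 30, 2157: 365 days.
May 30, 2157 → May 30, 2158: 365 days.
May 30, 2158 → May 30, 2159: 365 days.
May 30, 2159 → May 30, 2160: 366 days (Feb 29, 2160 is in that span).
May 30, 2160 → May 30, 2161: 365 days.
May 30, 2161 → May 30, 2162: 365 days.
May 30, 2162 → May 30, 2163: 365 days.
May 30, 2163 → Jun 30, 2163: 31 days (May has 31).
Jun 30, 2163 → Jul 18, 2163: 18 days.
Total: 6988 days.

6988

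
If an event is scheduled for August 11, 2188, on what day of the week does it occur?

January 1, 2188 is a Tuesday.
Jan 1, 2188 → Feb 1, 2188: 31 days (January has 31).
Feb 1, 2188 → Mar 1, 2188: 29 days (February has 29).
Mar 1, 2188 → Apr 1, 2188: 31 days (March has 31).
Apr 1, 2188 → May 1, 2188: 30 days (April has 30).
May 1, 2188 → Jun 1, 2188: 31 days (May has 31).
Jun 1, 2188 → Jul 1, 2188: 30 days (June has 30).
Jul 1, 2188 → Aug 1, 2188: 31 days (July has 31).
Aug 1, 2188 → Aug 11, 2188: 10 days.
Total: 223 days.
223 mod 7 = 6, so Tuesday + 6 = Monday.

Monday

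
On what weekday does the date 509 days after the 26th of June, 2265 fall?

Saturday

Jun 26, 2265 is a Monday.
509 mod 7 = 5, so 509 days after a Monday is Monday + 5 = Saturday.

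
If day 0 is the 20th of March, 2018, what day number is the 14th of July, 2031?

Mar 20, 2018 → Mar 20, 2019: 365 days.
Mar 20, 2019 → Mar 20, 2020: 366 days (Feb 29, 2020 is in that span).
Mar 20, 2020 → Mar 20, 2021: 365 days.
Mar 20, 2021 → Mar 20, 2022: 365 days.
Mar 20, 2022 → Mar 20, 2023: 365 days.
Mar 20, 2023 → Mar 20, 2024: 366 days (Feb 29, 2024 is in that span).
Mar 20, 2024 → Mar 20, 2025: 365 days.
Mar 20, 2025 → Mar 20, 2026: 365 days.
Mar 20, 2026 → Mar 20, 2027: 365 days.
Mar 20, 2027 → Mar 20, 2028: 366 days (Feb 29, 2028 is in that span).
Mar 20, 2028 → Mar 20, 2029: 365 days.
Mar 20, 2029 → Mar 20, 2030: 365 days.
Mar 20, 2030 → Mar 20, 2031: 365 days.
Mar 20, 2031 → Apr 20, 2031: 31 days (March has 31).
Apr 20, 2031 → May 20, 2031: 30 days (April has 30).
May 20, 2031 → Jun 20, 2031: 31 days (May has 31).
Jun 20, 2031 → Jul 14, 2031: 24 days.
Total: 4864 days.

4864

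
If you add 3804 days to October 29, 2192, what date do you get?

+365 (one year) → Oct 29, 2193 (3439 left).
+365 (one year) → Oct 29, 2194 (3074 left).
+365 (one year) → Oct 29, 2195 (2709 left).
+366 (one year; includes Feb 29, 2196) → Oct 29, 2196 (2343 left).
+365 (one year) → Oct 29, 2197 (1978 left).
+365 (one year) → Oct 29, 2198 (1613 left).
+365 (one year) → Oct 29, 2199 (1248 left).
+365 (one year) → Oct 29, 2200 (883 left).
+365 (one year) → Oct 29, 2201 (518 left).
+365 (one year) → Oct 29, 2202 (153 left).
Oct has 31 days: +3 → Nov 1, 2202 (150 left).
Nov has 30 days: +30 → Dec 1, 2202 (120 left).
Dec has 31 days: +31 → Jan 1, 2203 (89 left).
Jan has 31 days: +31 → Feb 1, 2203 (58 left).
Feb has 28 days: +28 → Mar 1, 2203 (30 left).
+30 → Mar 31, 2203.

March 31, 2203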